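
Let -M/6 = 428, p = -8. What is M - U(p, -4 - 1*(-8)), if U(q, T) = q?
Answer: -2560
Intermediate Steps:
M = -2568 (M = -6*428 = -2568)
M - U(p, -4 - 1*(-8)) = -2568 - 1*(-8) = -2568 + 8 = -2560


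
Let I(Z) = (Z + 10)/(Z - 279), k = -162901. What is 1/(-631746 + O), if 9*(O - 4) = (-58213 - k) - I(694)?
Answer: -3735/2316111554 ≈ -1.6126e-6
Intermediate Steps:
I(Z) = (10 + Z)/(-279 + Z)
O = 43459756/3735 (O = 4 + ((-58213 - 1*(-162901)) - (10 + 694)/(-279 + 694))/9 = 4 + ((-58213 + 162901) - 704/415)/9 = 4 + (104688 - 704/415)/9 = 4 + (1/9)*(43444816/415) = 4 + 43444816/3735 = 43459756/3735 ≈ 11636.)
1/(-631746 + O) = 1/(-631746 + 43459756/3735) = 1/(-2316111554/3735) = -3735/2316111554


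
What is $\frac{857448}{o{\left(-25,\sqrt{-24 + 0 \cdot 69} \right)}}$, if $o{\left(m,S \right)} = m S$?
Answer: $\frac{71454 i \sqrt{6}}{25} \approx 7001.0 i$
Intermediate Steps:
$o{\left(m,S \right)} = S m$
$\frac{857448}{o{\left(-25,\sqrt{-24 + 0 \cdot 69} \right)}} = \frac{857448}{\sqrt{-24 + 0 \cdot 69} \left(-25\right)} = \frac{857448}{\sqrt{-24 + 0} \left(-25\right)} = \frac{857448}{\sqrt{-24} \left(-25\right)} = \frac{857448}{2 i \sqrt{6} \left(-25\right)} = \frac{857448}{\left(-50\right) i \sqrt{6}} = 857448 \frac{i \sqrt{6}}{300} = \frac{71454 i \sqrt{6}}{25}$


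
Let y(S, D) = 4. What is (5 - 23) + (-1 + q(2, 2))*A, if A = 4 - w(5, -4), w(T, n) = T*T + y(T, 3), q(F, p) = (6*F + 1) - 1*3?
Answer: -243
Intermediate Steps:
q(F, p) = -2 + 6*F (q(F, p) = (1 + 6*F) - 3 = -2 + 6*F)
w(T, n) = 4 + T² (w(T, n) = T*T + 4 = T² + 4 = 4 + T²)
A = -25 (A = 4 - (4 + 5²) = 4 - (4 + 25) = 4 - 1*29 = 4 - 29 = -25)
(5 - 23) + (-1 + q(2, 2))*A = (5 - 23) + (-1 + (-2 + 6*2))*(-25) = -18 + (-1 + (-2 + 12))*(-25) = -18 + (-1 + 10)*(-25) = -18 + 9*(-25) = -18 - 225 = -243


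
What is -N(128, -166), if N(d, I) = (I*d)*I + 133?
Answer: -3527301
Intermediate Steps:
N(d, I) = 133 + d*I² (N(d, I) = d*I² + 133 = 133 + d*I²)
-N(128, -166) = -(133 + 128*(-166)²) = -(133 + 128*27556) = -(133 + 3527168) = -1*3527301 = -3527301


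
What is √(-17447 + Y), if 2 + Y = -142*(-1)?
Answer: 3*I*√1923 ≈ 131.56*I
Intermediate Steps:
Y = 140 (Y = -2 - 142*(-1) = -2 + 142 = 140)
√(-17447 + Y) = √(-17447 + 140) = √(-17307) = 3*I*√1923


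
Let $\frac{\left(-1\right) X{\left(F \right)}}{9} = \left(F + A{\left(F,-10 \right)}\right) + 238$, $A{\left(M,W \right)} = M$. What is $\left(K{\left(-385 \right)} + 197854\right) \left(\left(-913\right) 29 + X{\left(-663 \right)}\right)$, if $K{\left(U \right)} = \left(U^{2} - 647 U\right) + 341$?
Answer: $-9936167775$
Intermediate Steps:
$X{\left(F \right)} = -2142 - 18 F$ ($X{\left(F \right)} = - 9 \left(\left(F + F\right) + 238\right) = - 9 \left(2 F + 238\right) = - 9 \left(238 + 2 F\right) = -2142 - 18 F$)
$K{\left(U \right)} = 341 + U^{2} - 647 U$
$\left(K{\left(-385 \right)} + 197854\right) \left(\left(-913\right) 29 + X{\left(-663 \right)}\right) = \left(\left(341 + \left(-385\right)^{2} - -249095\right) + 197854\right) \left(\left(-913\right) 29 - -9792\right) = \left(\left(341 + 148225 + 249095\right) + 197854\right) \left(-26477 + \left(-2142 + 11934\right)\right) = \left(397661 + 197854\right) \left(-26477 + 9792\right) = 595515 \left(-16685\right) = -9936167775$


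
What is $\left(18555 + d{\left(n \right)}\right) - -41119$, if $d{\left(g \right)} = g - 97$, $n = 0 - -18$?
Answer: $59595$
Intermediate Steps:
$n = 18$ ($n = 0 + 18 = 18$)
$d{\left(g \right)} = -97 + g$
$\left(18555 + d{\left(n \right)}\right) - -41119 = \left(18555 + \left(-97 + 18\right)\right) - -41119 = \left(18555 - 79\right) + 41119 = 18476 + 41119 = 59595$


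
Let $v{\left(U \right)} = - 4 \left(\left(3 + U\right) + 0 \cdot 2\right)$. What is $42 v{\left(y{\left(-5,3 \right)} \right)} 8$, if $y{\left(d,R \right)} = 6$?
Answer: $-12096$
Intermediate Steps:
$v{\left(U \right)} = -12 - 4 U$ ($v{\left(U \right)} = - 4 \left(\left(3 + U\right) + 0\right) = - 4 \left(3 + U\right) = -12 - 4 U$)
$42 v{\left(y{\left(-5,3 \right)} \right)} 8 = 42 \left(-12 - 24\right) 8 = 42 \left(-36\right) 8 = \left(-1512\right) 8 = -12096$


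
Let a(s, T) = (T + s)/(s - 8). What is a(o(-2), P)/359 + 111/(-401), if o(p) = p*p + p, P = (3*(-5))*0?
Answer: -119948/431877 ≈ -0.27774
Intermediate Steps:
P = 0 (P = -15*0 = 0)
o(p) = p + p² (o(p) = p² + p = p + p²)
a(s, T) = (T + s)/(-8 + s)
a(o(-2), P)/359 + 111/(-401) = ((0 - 2*(1 - 2))/(-8 - 2*(1 - 2)))/359 + 111/(-401) = ((0 - 2*(-1))/(-8 - 2*(-1)))*(1/359) + 111*(-1/401) = ((0 + 2)/(-8 + 2))*(1/359) - 111/401 = (2/(-6))*(1/359) - 111/401 = -⅙*2*(1/359) - 111/401 = -⅓*1/359 - 111/401 = -1/1077 - 111/401 = -119948/431877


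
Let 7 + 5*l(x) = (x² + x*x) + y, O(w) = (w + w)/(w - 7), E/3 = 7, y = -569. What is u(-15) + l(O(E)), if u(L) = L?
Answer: -633/5 ≈ -126.60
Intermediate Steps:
E = 21 (E = 3*7 = 21)
O(w) = 2*w/(-7 + w) (O(w) = (2*w)/(-7 + w) = 2*w/(-7 + w))
l(x) = -576/5 + 2*x²/5 (l(x) = -7/5 + ((x² + x*x) - 569)/5 = -7/5 + ((x² + x²) - 569)/5 = -7/5 + (2*x² - 569)/5 = -7/5 + (-569 + 2*x²)/5 = -7/5 + (-569/5 + 2*x²/5) = -576/5 + 2*x²/5)
u(-15) + l(O(E)) = -15 + (-576/5 + 2*(2*21/(-7 + 21))²/5) = -15 + (-576/5 + 2*(2*21/14)²/5) = -15 + (-576/5 + 2*(2*21*(1/14))²/5) = -15 + (-576/5 + (⅖)*3²) = -15 + (-576/5 + (⅖)*9) = -15 + (-576/5 + 18/5) = -15 - 558/5 = -633/5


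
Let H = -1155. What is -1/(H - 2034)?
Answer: 1/3189 ≈ 0.00031358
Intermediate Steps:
-1/(H - 2034) = -1/(-1155 - 2034) = -1/(-3189) = -1*(-1/3189) = 1/3189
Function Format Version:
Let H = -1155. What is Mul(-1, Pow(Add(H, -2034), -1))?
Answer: Rational(1, 3189) ≈ 0.00031358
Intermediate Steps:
Mul(-1, Pow(Add(H, -2034), -1)) = Mul(-1, Pow(Add(-1155, -2034), -1)) = Mul(-1, Pow(-3189, -1)) = Mul(-1, Rational(-1, 3189)) = Rational(1, 3189)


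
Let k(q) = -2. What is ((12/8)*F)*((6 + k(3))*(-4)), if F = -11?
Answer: 264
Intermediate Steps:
((12/8)*F)*((6 + k(3))*(-4)) = ((12/8)*(-11))*((6 - 2)*(-4)) = ((12*(⅛))*(-11))*(4*(-4)) = ((3/2)*(-11))*(-16) = -33/2*(-16) = 264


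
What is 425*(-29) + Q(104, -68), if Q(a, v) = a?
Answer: -12221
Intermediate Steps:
425*(-29) + Q(104, -68) = 425*(-29) + 104 = -12325 + 104 = -12221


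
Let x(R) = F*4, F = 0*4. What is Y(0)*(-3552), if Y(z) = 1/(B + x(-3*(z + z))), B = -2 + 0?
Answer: 1776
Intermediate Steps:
F = 0
B = -2
x(R) = 0 (x(R) = 0*4 = 0)
Y(z) = -½ (Y(z) = 1/(-2 + 0) = 1/(-2) = -½)
Y(0)*(-3552) = -½*(-3552) = 1776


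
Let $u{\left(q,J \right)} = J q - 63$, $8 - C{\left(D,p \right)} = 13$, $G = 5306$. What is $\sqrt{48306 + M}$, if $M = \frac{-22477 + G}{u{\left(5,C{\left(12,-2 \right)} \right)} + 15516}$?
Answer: $\frac{\sqrt{58661648021}}{1102} \approx 219.78$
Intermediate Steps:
$C{\left(D,p \right)} = -5$ ($C{\left(D,p \right)} = 8 - 13 = -5$)
$u{\left(q,J \right)} = -63 + J q$
$M = - \frac{2453}{2204}$ ($M = \frac{-22477 + 5306}{\left(-63 - 25\right) + 15516} = - \frac{17171}{\left(-63 - 25\right) + 15516} = - \frac{17171}{-88 + 15516} = - \frac{17171}{15428} = \left(-17171\right) \frac{1}{15428} = - \frac{2453}{2204} \approx -1.113$)
$\sqrt{48306 + M} = \sqrt{48306 - \frac{2453}{2204}} = \sqrt{\frac{106463971}{2204}} = \frac{\sqrt{58661648021}}{1102}$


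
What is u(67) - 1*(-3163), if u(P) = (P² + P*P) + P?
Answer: 12208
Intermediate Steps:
u(P) = P + 2*P² (u(P) = (P² + P²) + P = 2*P² + P = P + 2*P²)
u(67) - 1*(-3163) = 67*(1 + 2*67) - 1*(-3163) = 67*(1 + 134) + 3163 = 67*135 + 3163 = 9045 + 3163 = 12208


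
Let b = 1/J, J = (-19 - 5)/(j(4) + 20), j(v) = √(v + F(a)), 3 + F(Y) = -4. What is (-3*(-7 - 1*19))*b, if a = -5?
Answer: -65 - 13*I*√3/4 ≈ -65.0 - 5.6292*I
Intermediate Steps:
F(Y) = -7 (F(Y) = -3 - 4 = -7)
j(v) = √(-7 + v) (j(v) = √(v - 7) = √(-7 + v))
J = -24/(20 + I*√3) (J = (-19 - 5)/(√(-7 + 4) + 20) = -24/(√(-3) + 20) = -24/(I*√3 + 20) = -24/(20 + I*√3) ≈ -1.1911 + 0.10315*I)
b = 1/(-480/403 + 24*I*√3/403) ≈ -0.83333 - 0.072169*I
(-3*(-7 - 1*19))*b = (-3*(-7 - 1*19))*(-⅚ - I*√3/24) = (-3*(-7 - 19))*(-⅚ - I*√3/24) = (-3*(-26))*(-⅚ - I*√3/24) = 78*(-⅚ - I*√3/24) = -65 - 13*I*√3/4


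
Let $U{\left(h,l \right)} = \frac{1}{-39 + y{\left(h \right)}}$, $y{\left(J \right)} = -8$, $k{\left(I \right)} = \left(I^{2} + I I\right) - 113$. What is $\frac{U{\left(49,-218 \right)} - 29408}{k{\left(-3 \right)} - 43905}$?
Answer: $\frac{1382177}{2068000} \approx 0.66836$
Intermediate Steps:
$k{\left(I \right)} = -113 + 2 I^{2}$ ($k{\left(I \right)} = \left(I^{2} + I^{2}\right) - 113 = 2 I^{2} - 113 = -113 + 2 I^{2}$)
$U{\left(h,l \right)} = - \frac{1}{47}$ ($U{\left(h,l \right)} = \frac{1}{-39 - 8} = \frac{1}{-47} = - \frac{1}{47}$)
$\frac{U{\left(49,-218 \right)} - 29408}{k{\left(-3 \right)} - 43905} = \frac{- \frac{1}{47} - 29408}{\left(-113 + 2 \left(-3\right)^{2}\right) - 43905} = - \frac{1382177}{47 \left(\left(-113 + 2 \cdot 9\right) - 43905\right)} = - \frac{1382177}{47 \left(\left(-113 + 18\right) - 43905\right)} = - \frac{1382177}{47 \left(-95 - 43905\right)} = - \frac{1382177}{47 \left(-44000\right)} = \left(- \frac{1382177}{47}\right) \left(- \frac{1}{44000}\right) = \frac{1382177}{2068000}$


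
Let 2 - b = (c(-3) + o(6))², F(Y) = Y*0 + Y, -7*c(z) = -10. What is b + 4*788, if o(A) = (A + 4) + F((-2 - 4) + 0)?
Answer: 153102/49 ≈ 3124.5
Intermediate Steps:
c(z) = 10/7 (c(z) = -⅐*(-10) = 10/7)
F(Y) = Y (F(Y) = 0 + Y = Y)
o(A) = -2 + A (o(A) = (A + 4) + ((-2 - 4) + 0) = (4 + A) + (-6 + 0) = (4 + A) - 6 = -2 + A)
b = -1346/49 (b = 2 - (10/7 + (-2 + 6))² = 2 - (10/7 + 4)² = 2 - (38/7)² = 2 - 1*1444/49 = 2 - 1444/49 = -1346/49 ≈ -27.469)
b + 4*788 = -1346/49 + 4*788 = -1346/49 + 3152 = 153102/49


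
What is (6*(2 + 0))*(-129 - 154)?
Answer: -3396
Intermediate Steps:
(6*(2 + 0))*(-129 - 154) = (6*2)*(-283) = 12*(-283) = -3396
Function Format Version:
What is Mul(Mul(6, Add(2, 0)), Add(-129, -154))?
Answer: -3396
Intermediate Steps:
Mul(Mul(6, Add(2, 0)), Add(-129, -154)) = Mul(Mul(6, 2), -283) = Mul(12, -283) = -3396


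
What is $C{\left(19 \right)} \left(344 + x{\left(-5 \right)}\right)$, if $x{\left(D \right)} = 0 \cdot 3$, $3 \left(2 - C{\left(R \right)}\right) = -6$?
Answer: $1376$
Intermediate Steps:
$C{\left(R \right)} = 4$ ($C{\left(R \right)} = 2 - -2 = 2 + 2 = 4$)
$x{\left(D \right)} = 0$
$C{\left(19 \right)} \left(344 + x{\left(-5 \right)}\right) = 4 \left(344 + 0\right) = 4 \cdot 344 = 1376$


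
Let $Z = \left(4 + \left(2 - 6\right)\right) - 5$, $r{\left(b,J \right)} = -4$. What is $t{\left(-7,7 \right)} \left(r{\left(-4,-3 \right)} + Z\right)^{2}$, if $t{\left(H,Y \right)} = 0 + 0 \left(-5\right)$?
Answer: $0$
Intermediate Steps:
$Z = -5$ ($Z = \left(4 + \left(2 - 6\right)\right) - 5 = \left(4 - 4\right) - 5 = 0 - 5 = -5$)
$t{\left(H,Y \right)} = 0$ ($t{\left(H,Y \right)} = 0 + 0 = 0$)
$t{\left(-7,7 \right)} \left(r{\left(-4,-3 \right)} + Z\right)^{2} = 0 \left(-4 - 5\right)^{2} = 0 \left(-9\right)^{2} = 0 \cdot 81 = 0$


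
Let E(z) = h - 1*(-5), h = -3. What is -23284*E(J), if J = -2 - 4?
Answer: -46568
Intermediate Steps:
J = -6
E(z) = 2 (E(z) = -3 - 1*(-5) = -3 + 5 = 2)
-23284*E(J) = -23284*2 = -46568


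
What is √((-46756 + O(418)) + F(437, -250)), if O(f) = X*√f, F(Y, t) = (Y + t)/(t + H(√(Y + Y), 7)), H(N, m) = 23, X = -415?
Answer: √(-2409332373 - 21384535*√418)/227 ≈ 235.04*I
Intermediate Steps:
F(Y, t) = (Y + t)/(23 + t) (F(Y, t) = (Y + t)/(t + 23) = (Y + t)/(23 + t))
O(f) = -415*√f
√((-46756 + O(418)) + F(437, -250)) = √((-46756 - 415*√418) + (437 - 250)/(23 - 250)) = √((-46756 - 415*√418) + 187/(-227)) = √((-46756 - 415*√418) - 1/227*187) = √((-46756 - 415*√418) - 187/227) = √(-10613799/227 - 415*√418)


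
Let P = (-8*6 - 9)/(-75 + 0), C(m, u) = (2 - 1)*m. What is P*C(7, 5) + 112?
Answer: 2933/25 ≈ 117.32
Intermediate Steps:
C(m, u) = m (C(m, u) = 1*m = m)
P = 19/25 (P = (-48 - 9)/(-75) = -57*(-1/75) = 19/25 ≈ 0.76000)
P*C(7, 5) + 112 = (19/25)*7 + 112 = 133/25 + 112 = 2933/25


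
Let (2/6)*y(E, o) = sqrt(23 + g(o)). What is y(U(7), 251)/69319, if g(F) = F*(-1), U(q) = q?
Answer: 6*I*sqrt(57)/69319 ≈ 0.00065349*I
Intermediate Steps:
g(F) = -F
y(E, o) = 3*sqrt(23 - o)
y(U(7), 251)/69319 = (3*sqrt(23 - 1*251))/69319 = (3*sqrt(23 - 251))*(1/69319) = (3*sqrt(-228))*(1/69319) = (3*(2*I*sqrt(57)))*(1/69319) = (6*I*sqrt(57))*(1/69319) = 6*I*sqrt(57)/69319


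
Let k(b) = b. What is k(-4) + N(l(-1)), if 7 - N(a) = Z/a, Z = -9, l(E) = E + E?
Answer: -3/2 ≈ -1.5000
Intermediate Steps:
l(E) = 2*E
N(a) = 7 + 9/a (N(a) = 7 - (-9)/a = 7 + 9/a)
k(-4) + N(l(-1)) = -4 + (7 + 9/((2*(-1)))) = -4 + (7 + 9/(-2)) = -4 + (7 + 9*(-½)) = -4 + (7 - 9/2) = -4 + 5/2 = -3/2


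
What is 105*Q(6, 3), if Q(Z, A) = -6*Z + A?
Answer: -3465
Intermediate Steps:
Q(Z, A) = A - 6*Z
105*Q(6, 3) = 105*(3 - 6*6) = 105*(3 - 36) = 105*(-33) = -3465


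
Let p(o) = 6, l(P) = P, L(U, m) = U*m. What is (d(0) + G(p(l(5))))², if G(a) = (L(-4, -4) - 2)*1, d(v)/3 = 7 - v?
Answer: 1225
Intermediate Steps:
d(v) = 21 - 3*v (d(v) = 3*(7 - v) = 21 - 3*v)
G(a) = 14 (G(a) = (-4*(-4) - 2)*1 = (16 - 2)*1 = 14*1 = 14)
(d(0) + G(p(l(5))))² = ((21 - 3*0) + 14)² = ((21 + 0) + 14)² = (21 + 14)² = 35² = 1225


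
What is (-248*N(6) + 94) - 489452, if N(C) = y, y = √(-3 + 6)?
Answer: -489358 - 248*√3 ≈ -4.8979e+5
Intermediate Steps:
y = √3 ≈ 1.7320
N(C) = √3
(-248*N(6) + 94) - 489452 = (-248*√3 + 94) - 489452 = (94 - 248*√3) - 489452 = -489358 - 248*√3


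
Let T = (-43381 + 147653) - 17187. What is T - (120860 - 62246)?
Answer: 28471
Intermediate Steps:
T = 87085 (T = 104272 - 17187 = 87085)
T - (120860 - 62246) = 87085 - (120860 - 62246) = 87085 - 1*58614 = 87085 - 58614 = 28471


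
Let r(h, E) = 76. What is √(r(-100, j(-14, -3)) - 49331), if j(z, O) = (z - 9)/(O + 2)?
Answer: I*√49255 ≈ 221.93*I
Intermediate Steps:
j(z, O) = (-9 + z)/(2 + O)
√(r(-100, j(-14, -3)) - 49331) = √(76 - 49331) = √(-49255) = I*√49255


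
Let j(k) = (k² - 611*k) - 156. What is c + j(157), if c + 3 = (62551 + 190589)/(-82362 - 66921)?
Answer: -3554860937/49761 ≈ -71439.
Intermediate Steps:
c = -233663/49761 (c = -3 + (62551 + 190589)/(-82362 - 66921) = -3 + 253140/(-149283) = -3 + 253140*(-1/149283) = -3 - 84380/49761 = -233663/49761 ≈ -4.6957)
j(k) = -156 + k² - 611*k
c + j(157) = -233663/49761 + (-156 + 157² - 611*157) = -233663/49761 + (-156 + 24649 - 95927) = -233663/49761 - 71434 = -3554860937/49761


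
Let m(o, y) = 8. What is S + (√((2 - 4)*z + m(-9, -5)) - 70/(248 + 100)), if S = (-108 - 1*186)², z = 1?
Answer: 15039829/174 + √6 ≈ 86438.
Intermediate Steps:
S = 86436 (S = (-108 - 186)² = (-294)² = 86436)
S + (√((2 - 4)*z + m(-9, -5)) - 70/(248 + 100)) = 86436 + (√((2 - 4)*1 + 8) - 70/(248 + 100)) = 86436 + (√(-2*1 + 8) - 70/348) = 86436 + (√(-2 + 8) - 70*1/348) = 86436 + (√6 - 35/174) = 86436 + (-35/174 + √6) = 15039829/174 + √6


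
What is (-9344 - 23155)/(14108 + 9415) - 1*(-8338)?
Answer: 65367425/7841 ≈ 8336.6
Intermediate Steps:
(-9344 - 23155)/(14108 + 9415) - 1*(-8338) = -32499/23523 + 8338 = -32499*1/23523 + 8338 = -10833/7841 + 8338 = 65367425/7841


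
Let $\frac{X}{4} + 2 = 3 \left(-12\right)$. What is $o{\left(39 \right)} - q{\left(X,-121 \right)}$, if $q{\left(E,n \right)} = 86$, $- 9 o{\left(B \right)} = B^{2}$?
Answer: $-255$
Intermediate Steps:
$X = -152$ ($X = -8 + 4 \cdot 3 \left(-12\right) = -8 + 4 \left(-36\right) = -8 - 144 = -152$)
$o{\left(B \right)} = - \frac{B^{2}}{9}$
$o{\left(39 \right)} - q{\left(X,-121 \right)} = - \frac{39^{2}}{9} - 86 = \left(- \frac{1}{9}\right) 1521 - 86 = -169 - 86 = -255$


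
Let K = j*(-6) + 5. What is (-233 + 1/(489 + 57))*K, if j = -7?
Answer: -5979199/546 ≈ -10951.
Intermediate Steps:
K = 47 (K = -7*(-6) + 5 = 42 + 5 = 47)
(-233 + 1/(489 + 57))*K = (-233 + 1/(489 + 57))*47 = (-233 + 1/546)*47 = -127217/546*47 = -5979199/546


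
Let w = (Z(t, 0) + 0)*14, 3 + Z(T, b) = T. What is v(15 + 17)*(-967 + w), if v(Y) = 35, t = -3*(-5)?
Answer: -27965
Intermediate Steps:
t = 15
Z(T, b) = -3 + T
w = 168 (w = ((-3 + 15) + 0)*14 = (12 + 0)*14 = 12*14 = 168)
v(15 + 17)*(-967 + w) = 35*(-967 + 168) = 35*(-799) = -27965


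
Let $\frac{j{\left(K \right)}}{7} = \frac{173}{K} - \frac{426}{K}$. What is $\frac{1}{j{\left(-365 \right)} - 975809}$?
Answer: $- \frac{365}{356168514} \approx -1.0248 \cdot 10^{-6}$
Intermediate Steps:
$j{\left(K \right)} = - \frac{1771}{K}$ ($j{\left(K \right)} = 7 \left(\frac{173}{K} - \frac{426}{K}\right) = 7 \left(- \frac{253}{K}\right) = - \frac{1771}{K}$)
$\frac{1}{j{\left(-365 \right)} - 975809} = \frac{1}{- \frac{1771}{-365} - 975809} = \frac{1}{\left(-1771\right) \left(- \frac{1}{365}\right) - 975809} = \frac{1}{\frac{1771}{365} - 975809} = \frac{1}{- \frac{356168514}{365}} = - \frac{365}{356168514}$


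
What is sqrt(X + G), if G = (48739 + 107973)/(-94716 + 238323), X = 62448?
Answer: 2*sqrt(321971440884834)/143607 ≈ 249.90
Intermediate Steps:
G = 156712/143607 ≈ 1.0913
sqrt(X + G) = sqrt(62448 + 156712/143607) = sqrt(8968126648/143607) = 2*sqrt(321971440884834)/143607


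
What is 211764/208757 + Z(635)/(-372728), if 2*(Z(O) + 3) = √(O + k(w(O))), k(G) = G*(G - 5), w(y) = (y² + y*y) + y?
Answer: 78930998463/77809579096 - √651382162435/745456 ≈ -0.068257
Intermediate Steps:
w(y) = y + 2*y² (w(y) = (y² + y²) + y = 2*y² + y = y + 2*y²)
k(G) = G*(-5 + G)
Z(O) = -3 + √(O + O*(1 + 2*O)*(-5 + O*(1 + 2*O)))/2 (Z(O) = -3 + √(O + (O*(1 + 2*O))*(-5 + O*(1 + 2*O)))/2 = -3 + √(O + O*(1 + 2*O)*(-5 + O*(1 + 2*O)))/2)
211764/208757 + Z(635)/(-372728) = 211764/208757 + (-3 + √(635*(1 + (1 + 2*635)*(-5 + 635*(1 + 2*635))))/2)/(-372728) = 211764*(1/208757) + (-3 + √(635*(1 + (1 + 1270)*(-5 + 635*(1 + 1270))))/2)*(-1/372728) = 211764/208757 + (-3 + √(635*(1 + 1271*(-5 + 635*1271)))/2)*(-1/372728) = 211764/208757 + (-3 + √(635*(1 + 1271*(-5 + 807085)))/2)*(-1/372728) = 211764/208757 + (-3 + √(635*(1 + 1271*807080))/2)*(-1/372728) = 211764/208757 + (-3 + √(635*(1 + 1025798680))/2)*(-1/372728) = 211764/208757 + (-3 + √(635*1025798681)/2)*(-1/372728) = 211764/208757 + (-3 + √651382162435/2)*(-1/372728) = 211764/208757 + (3/372728 - √651382162435/745456) = 78930998463/77809579096 - √651382162435/745456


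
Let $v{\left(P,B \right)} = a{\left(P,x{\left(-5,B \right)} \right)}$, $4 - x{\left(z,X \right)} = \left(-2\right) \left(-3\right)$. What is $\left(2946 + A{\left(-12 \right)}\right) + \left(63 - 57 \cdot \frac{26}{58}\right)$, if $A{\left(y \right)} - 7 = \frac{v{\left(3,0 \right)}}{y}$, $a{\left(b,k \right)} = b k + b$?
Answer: $\frac{346921}{116} \approx 2990.7$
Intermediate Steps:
$x{\left(z,X \right)} = -2$ ($x{\left(z,X \right)} = 4 - \left(-2\right) \left(-3\right) = 4 - 6 = -2$)
$a{\left(b,k \right)} = b + b k$
$v{\left(P,B \right)} = - P$ ($v{\left(P,B \right)} = P \left(1 - 2\right) = P \left(-1\right) = - P$)
$A{\left(y \right)} = 7 - \frac{3}{y}$ ($A{\left(y \right)} = 7 + \frac{\left(-1\right) 3}{y} = 7 - \frac{3}{y}$)
$\left(2946 + A{\left(-12 \right)}\right) + \left(63 - 57 \cdot \frac{26}{58}\right) = \left(2946 + \left(7 - \frac{3}{-12}\right)\right) + \left(63 - 57 \cdot \frac{26}{58}\right) = \left(2946 + \left(7 - - \frac{1}{4}\right)\right) + \left(63 - 57 \cdot 26 \cdot \frac{1}{58}\right) = \left(2946 + \left(7 + \frac{1}{4}\right)\right) + \left(63 - \frac{741}{29}\right) = \left(2946 + \frac{29}{4}\right) + \left(63 - \frac{741}{29}\right) = \frac{11813}{4} + \frac{1086}{29} = \frac{346921}{116}$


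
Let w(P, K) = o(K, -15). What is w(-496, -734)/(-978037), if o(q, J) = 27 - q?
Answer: -761/978037 ≈ -0.00077809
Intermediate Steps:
w(P, K) = 27 - K
w(-496, -734)/(-978037) = (27 - 1*(-734))/(-978037) = (27 + 734)*(-1/978037) = 761*(-1/978037) = -761/978037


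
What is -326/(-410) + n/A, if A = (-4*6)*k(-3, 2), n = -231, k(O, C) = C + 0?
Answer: 18393/3280 ≈ 5.6076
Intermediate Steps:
k(O, C) = C
A = -48 (A = -4*6*2 = -24*2 = -48)
-326/(-410) + n/A = -326/(-410) - 231/(-48) = -326*(-1/410) - 231*(-1/48) = 163/205 + 77/16 = 18393/3280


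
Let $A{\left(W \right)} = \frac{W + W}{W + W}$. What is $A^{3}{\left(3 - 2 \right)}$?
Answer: $1$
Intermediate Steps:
$A{\left(W \right)} = 1$ ($A{\left(W \right)} = \frac{2 W}{2 W} = 2 W \frac{1}{2 W} = 1$)
$A^{3}{\left(3 - 2 \right)} = 1^{3} = 1$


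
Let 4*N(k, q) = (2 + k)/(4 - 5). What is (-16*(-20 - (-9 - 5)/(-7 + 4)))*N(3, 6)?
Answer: -1480/3 ≈ -493.33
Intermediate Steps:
N(k, q) = -½ - k/4 (N(k, q) = ((2 + k)/(4 - 5))/4 = ((2 + k)/(-1))/4 = ((2 + k)*(-1))/4 = (-2 - k)/4 = -½ - k/4)
(-16*(-20 - (-9 - 5)/(-7 + 4)))*N(3, 6) = (-16*(-20 - (-9 - 5)/(-7 + 4)))*(-½ - ¼*3) = (-16*(-20 - (-14)/(-3)))*(-½ - ¾) = -16*(-20 - (-14)*(-1)/3)*(-5/4) = -16*(-20 - 1*14/3)*(-5/4) = -16*(-20 - 14/3)*(-5/4) = -16*(-74/3)*(-5/4) = (1184/3)*(-5/4) = -1480/3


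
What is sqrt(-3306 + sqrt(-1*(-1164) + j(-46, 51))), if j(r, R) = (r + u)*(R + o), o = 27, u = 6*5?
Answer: sqrt(-3306 + 2*I*sqrt(21)) ≈ 0.0797 + 57.498*I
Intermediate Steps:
u = 30
j(r, R) = (27 + R)*(30 + r) (j(r, R) = (r + 30)*(R + 27) = (30 + r)*(27 + R) = (27 + R)*(30 + r))
sqrt(-3306 + sqrt(-1*(-1164) + j(-46, 51))) = sqrt(-3306 + sqrt(-1*(-1164) + (810 + 27*(-46) + 30*51 + 51*(-46)))) = sqrt(-3306 + sqrt(1164 + (810 - 1242 + 1530 - 2346))) = sqrt(-3306 + sqrt(1164 - 1248)) = sqrt(-3306 + sqrt(-84)) = sqrt(-3306 + 2*I*sqrt(21))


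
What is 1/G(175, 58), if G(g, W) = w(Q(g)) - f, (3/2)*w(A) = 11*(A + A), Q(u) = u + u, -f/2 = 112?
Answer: 3/16072 ≈ 0.00018666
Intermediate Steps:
f = -224 (f = -2*112 = -224)
Q(u) = 2*u
w(A) = 44*A/3 (w(A) = 2*(11*(A + A))/3 = 2*(11*(2*A))/3 = 2*(22*A)/3 = 44*A/3)
G(g, W) = 224 + 88*g/3 (G(g, W) = 44*(2*g)/3 - 1*(-224) = 88*g/3 + 224 = 224 + 88*g/3)
1/G(175, 58) = 1/(224 + (88/3)*175) = 1/(224 + 15400/3) = 1/(16072/3) = 3/16072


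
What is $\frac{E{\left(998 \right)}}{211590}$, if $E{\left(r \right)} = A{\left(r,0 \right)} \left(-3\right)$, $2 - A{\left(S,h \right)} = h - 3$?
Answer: $- \frac{1}{14106} \approx -7.0892 \cdot 10^{-5}$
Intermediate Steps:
$A{\left(S,h \right)} = 5 - h$ ($A{\left(S,h \right)} = 2 - \left(h - 3\right) = 2 - \left(-3 + h\right) = 5 - h$)
$E{\left(r \right)} = -15$ ($E{\left(r \right)} = \left(5 - 0\right) \left(-3\right) = \left(5 + 0\right) \left(-3\right) = 5 \left(-3\right) = -15$)
$\frac{E{\left(998 \right)}}{211590} = - \frac{15}{211590} = \left(-15\right) \frac{1}{211590} = - \frac{1}{14106}$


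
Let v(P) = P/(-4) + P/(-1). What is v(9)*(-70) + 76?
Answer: 1727/2 ≈ 863.50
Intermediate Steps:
v(P) = -5*P/4 (v(P) = P*(-1/4) + P*(-1) = -P/4 - P = -5*P/4)
v(9)*(-70) + 76 = -5/4*9*(-70) + 76 = -45/4*(-70) + 76 = 1575/2 + 76 = 1727/2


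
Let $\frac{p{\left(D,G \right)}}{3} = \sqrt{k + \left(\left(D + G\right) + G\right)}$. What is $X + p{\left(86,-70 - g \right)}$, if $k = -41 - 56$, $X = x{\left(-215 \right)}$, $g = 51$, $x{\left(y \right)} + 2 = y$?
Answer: $-217 + 3 i \sqrt{253} \approx -217.0 + 47.718 i$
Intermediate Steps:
$x{\left(y \right)} = -2 + y$
$X = -217$ ($X = -2 - 215 = -217$)
$k = -97$ ($k = -41 - 56 = -97$)
$p{\left(D,G \right)} = 3 \sqrt{-97 + D + 2 G}$ ($p{\left(D,G \right)} = 3 \sqrt{-97 + \left(\left(D + G\right) + G\right)} = 3 \sqrt{-97 + \left(D + 2 G\right)} = 3 \sqrt{-97 + D + 2 G}$)
$X + p{\left(86,-70 - g \right)} = -217 + 3 \sqrt{-97 + 86 + 2 \left(-70 - 51\right)} = -217 + 3 \sqrt{-97 + 86 + 2 \left(-121\right)} = -217 + 3 \sqrt{-97 + 86 - 242} = -217 + 3 \sqrt{-253} = -217 + 3 i \sqrt{253}$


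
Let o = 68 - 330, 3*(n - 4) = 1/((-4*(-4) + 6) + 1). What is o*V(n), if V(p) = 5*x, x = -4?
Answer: 5240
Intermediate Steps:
n = 277/69 (n = 4 + 1/(3*((-4*(-4) + 6) + 1)) = 4 + 1/(3*((16 + 6) + 1)) = 4 + 1/(3*(22 + 1)) = 4 + (1/3)/23 = 4 + (1/3)*(1/23) = 4 + 1/69 = 277/69 ≈ 4.0145)
V(p) = -20 (V(p) = 5*(-4) = -20)
o = -262
o*V(n) = -262*(-20) = 5240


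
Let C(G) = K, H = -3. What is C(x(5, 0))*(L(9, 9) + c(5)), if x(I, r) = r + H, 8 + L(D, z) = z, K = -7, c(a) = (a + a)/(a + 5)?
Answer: -14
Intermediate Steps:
c(a) = 2*a/(5 + a) (c(a) = (2*a)/(5 + a) = 2*a/(5 + a))
L(D, z) = -8 + z
x(I, r) = -3 + r (x(I, r) = r - 3 = -3 + r)
C(G) = -7
C(x(5, 0))*(L(9, 9) + c(5)) = -7*((-8 + 9) + 2*5/(5 + 5)) = -7*(1 + 2*5/10) = -7*(1 + 2*5*(⅒)) = -7*(1 + 1) = -7*2 = -14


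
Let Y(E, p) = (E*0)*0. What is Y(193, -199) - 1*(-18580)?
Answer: 18580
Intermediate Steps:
Y(E, p) = 0 (Y(E, p) = 0*0 = 0)
Y(193, -199) - 1*(-18580) = 0 - 1*(-18580) = 0 + 18580 = 18580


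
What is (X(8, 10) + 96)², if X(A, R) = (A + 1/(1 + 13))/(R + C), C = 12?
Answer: 880961761/94864 ≈ 9286.6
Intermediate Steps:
X(A, R) = (1/14 + A)/(12 + R) (X(A, R) = (A + 1/(1 + 13))/(R + 12) = (A + 1/14)/(12 + R) = (1/14 + A)/(12 + R))
(X(8, 10) + 96)² = ((1/14 + 8)/(12 + 10) + 96)² = ((113/14)/22 + 96)² = ((1/22)*(113/14) + 96)² = (113/308 + 96)² = (29681/308)² = 880961761/94864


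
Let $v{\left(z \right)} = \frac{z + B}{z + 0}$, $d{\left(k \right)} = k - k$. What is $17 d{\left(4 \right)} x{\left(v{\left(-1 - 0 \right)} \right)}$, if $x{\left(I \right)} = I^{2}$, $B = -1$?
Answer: $0$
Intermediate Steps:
$d{\left(k \right)} = 0$
$v{\left(z \right)} = \frac{-1 + z}{z}$ ($v{\left(z \right)} = \frac{z - 1}{z + 0} = \frac{-1 + z}{z}$)
$17 d{\left(4 \right)} x{\left(v{\left(-1 - 0 \right)} \right)} = 17 \cdot 0 \left(\frac{-1 - 1}{-1 - 0}\right)^{2} = 0 \left(\frac{-1 + \left(-1 + 0\right)}{-1 + 0}\right)^{2} = 0 \left(\frac{-1 - 1}{-1}\right)^{2} = 0 \left(\left(-1\right) \left(-2\right)\right)^{2} = 0 \cdot 2^{2} = 0 \cdot 4 = 0$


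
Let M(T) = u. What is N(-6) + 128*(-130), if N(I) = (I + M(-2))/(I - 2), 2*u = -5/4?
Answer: -1064907/64 ≈ -16639.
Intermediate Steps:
u = -5/8 (u = (-5/4)/2 = (-5*¼)/2 = (½)*(-5/4) = -5/8 ≈ -0.62500)
M(T) = -5/8
N(I) = (-5/8 + I)/(-2 + I) (N(I) = (I - 5/8)/(I - 2) = (-5/8 + I)/(-2 + I))
N(-6) + 128*(-130) = (-5/8 - 6)/(-2 - 6) + 128*(-130) = -53/8/(-8) - 16640 = -⅛*(-53/8) - 16640 = 53/64 - 16640 = -1064907/64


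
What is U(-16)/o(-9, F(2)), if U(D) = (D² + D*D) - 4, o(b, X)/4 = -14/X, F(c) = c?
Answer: -127/7 ≈ -18.143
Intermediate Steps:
o(b, X) = -56/X (o(b, X) = 4*(-14/X) = -56/X)
U(D) = -4 + 2*D² (U(D) = (D² + D²) - 4 = 2*D² - 4 = -4 + 2*D²)
U(-16)/o(-9, F(2)) = (-4 + 2*(-16)²)/((-56/2)) = (-4 + 2*256)/((-56*½)) = (-4 + 512)/(-28) = 508*(-1/28) = -127/7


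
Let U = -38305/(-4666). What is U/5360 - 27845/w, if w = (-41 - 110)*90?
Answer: 13938346643/6797652768 ≈ 2.0505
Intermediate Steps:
w = -13590 (w = -151*90 = -13590)
U = 38305/4666 (U = -38305*(-1/4666) = 38305/4666 ≈ 8.2094)
U/5360 - 27845/w = (38305/4666)/5360 - 27845/(-13590) = (38305/4666)*(1/5360) - 27845*(-1/13590) = 7661/5001952 + 5569/2718 = 13938346643/6797652768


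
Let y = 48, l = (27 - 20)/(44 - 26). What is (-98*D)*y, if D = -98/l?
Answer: 1185408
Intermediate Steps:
l = 7/18 ≈ 0.38889
D = -252 (D = -98/7/18 = -98*18/7 = -252)
(-98*D)*y = -98*(-252)*48 = 24696*48 = 1185408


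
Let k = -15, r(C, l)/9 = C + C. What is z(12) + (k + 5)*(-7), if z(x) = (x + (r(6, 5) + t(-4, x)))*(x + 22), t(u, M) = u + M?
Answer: 4422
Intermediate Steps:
t(u, M) = M + u
r(C, l) = 18*C (r(C, l) = 9*(C + C) = 9*(2*C) = 18*C)
z(x) = (22 + x)*(104 + 2*x) (z(x) = (x + (18*6 + (x - 4)))*(x + 22) = (x + (108 + (-4 + x)))*(22 + x) = (x + (104 + x))*(22 + x) = (104 + 2*x)*(22 + x) = (22 + x)*(104 + 2*x))
z(12) + (k + 5)*(-7) = (2288 + 2*12² + 148*12) + (-15 + 5)*(-7) = (2288 + 2*144 + 1776) - 10*(-7) = (2288 + 288 + 1776) + 70 = 4352 + 70 = 4422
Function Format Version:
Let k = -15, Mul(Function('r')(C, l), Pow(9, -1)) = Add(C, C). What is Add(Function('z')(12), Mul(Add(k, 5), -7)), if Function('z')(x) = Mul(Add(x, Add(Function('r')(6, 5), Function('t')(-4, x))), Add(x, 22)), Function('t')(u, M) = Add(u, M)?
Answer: 4422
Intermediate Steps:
Function('t')(u, M) = Add(M, u)
Function('r')(C, l) = Mul(18, C) (Function('r')(C, l) = Mul(9, Add(C, C)) = Mul(9, Mul(2, C)) = Mul(18, C))
Function('z')(x) = Mul(Add(22, x), Add(104, Mul(2, x))) (Function('z')(x) = Mul(Add(x, Add(Mul(18, 6), Add(x, -4))), Add(x, 22)) = Mul(Add(x, Add(108, Add(-4, x))), Add(22, x)) = Mul(Add(x, Add(104, x)), Add(22, x)) = Mul(Add(104, Mul(2, x)), Add(22, x)) = Mul(Add(22, x), Add(104, Mul(2, x))))
Add(Function('z')(12), Mul(Add(k, 5), -7)) = Add(Add(2288, Mul(2, Pow(12, 2)), Mul(148, 12)), Mul(Add(-15, 5), -7)) = Add(Add(2288, Mul(2, 144), 1776), Mul(-10, -7)) = Add(Add(2288, 288, 1776), 70) = Add(4352, 70) = 4422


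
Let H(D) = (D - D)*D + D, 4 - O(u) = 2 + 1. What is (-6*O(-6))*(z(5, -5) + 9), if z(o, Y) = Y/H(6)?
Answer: -49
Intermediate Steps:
O(u) = 1 (O(u) = 4 - (2 + 1) = 4 - 1*3 = 4 - 3 = 1)
H(D) = D (H(D) = 0*D + D = 0 + D = D)
z(o, Y) = Y/6
(-6*O(-6))*(z(5, -5) + 9) = (-6*1)*((⅙)*(-5) + 9) = -6*(-⅚ + 9) = -6*49/6 = -49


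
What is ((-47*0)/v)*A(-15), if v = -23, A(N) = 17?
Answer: 0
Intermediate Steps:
((-47*0)/v)*A(-15) = (-47*0/(-23))*17 = (0*(-1/23))*17 = 0*17 = 0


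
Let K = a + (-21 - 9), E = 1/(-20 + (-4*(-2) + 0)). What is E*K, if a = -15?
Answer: 15/4 ≈ 3.7500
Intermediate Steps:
E = -1/12 (E = 1/(-20 + (8 + 0)) = 1/(-20 + 8) = 1/(-12) = -1/12 ≈ -0.083333)
K = -45 (K = -15 + (-21 - 9) = -15 - 30 = -45)
E*K = -1/12*(-45) = 15/4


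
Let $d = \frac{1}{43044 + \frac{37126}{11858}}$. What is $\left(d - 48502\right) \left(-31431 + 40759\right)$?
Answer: $- \frac{115471244264252272}{255226439} \approx -4.5243 \cdot 10^{8}$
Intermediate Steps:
$d = \frac{5929}{255226439}$ ($d = \frac{1}{43044 + 37126 \cdot \frac{1}{11858}} = \frac{1}{43044 + \frac{18563}{5929}} = \frac{1}{\frac{255226439}{5929}} = \frac{5929}{255226439} \approx 2.323 \cdot 10^{-5}$)
$\left(d - 48502\right) \left(-31431 + 40759\right) = \left(\frac{5929}{255226439} - 48502\right) \left(-31431 + 40759\right) = \left(- \frac{12378992738449}{255226439}\right) 9328 = - \frac{115471244264252272}{255226439}$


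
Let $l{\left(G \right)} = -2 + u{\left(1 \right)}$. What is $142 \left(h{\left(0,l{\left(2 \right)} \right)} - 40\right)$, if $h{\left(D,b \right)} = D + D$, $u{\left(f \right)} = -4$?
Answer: $-5680$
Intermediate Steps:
$l{\left(G \right)} = -6$ ($l{\left(G \right)} = -2 - 4 = -6$)
$h{\left(D,b \right)} = 2 D$
$142 \left(h{\left(0,l{\left(2 \right)} \right)} - 40\right) = 142 \left(2 \cdot 0 - 40\right) = 142 \left(0 - 40\right) = 142 \left(-40\right) = -5680$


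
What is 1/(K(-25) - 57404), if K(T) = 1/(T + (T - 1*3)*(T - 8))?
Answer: -899/51606195 ≈ -1.7420e-5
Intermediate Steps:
K(T) = 1/(T + (-8 + T)*(-3 + T)) (K(T) = 1/(T + (T - 3)*(-8 + T)) = 1/(T + (-3 + T)*(-8 + T)) = 1/(T + (-8 + T)*(-3 + T)))
1/(K(-25) - 57404) = 1/(1/(24 + (-25)² - 10*(-25)) - 57404) = 1/(1/(24 + 625 + 250) - 57404) = 1/(1/899 - 57404) = 1/(-51606195/899) = -899/51606195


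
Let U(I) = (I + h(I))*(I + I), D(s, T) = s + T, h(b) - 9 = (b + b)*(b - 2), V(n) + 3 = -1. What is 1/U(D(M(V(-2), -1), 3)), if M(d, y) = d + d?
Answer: -1/740 ≈ -0.0013514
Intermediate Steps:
V(n) = -4 (V(n) = -3 - 1 = -4)
M(d, y) = 2*d
h(b) = 9 + 2*b*(-2 + b) (h(b) = 9 + (b + b)*(b - 2) = 9 + (2*b)*(-2 + b) = 9 + 2*b*(-2 + b))
D(s, T) = T + s
U(I) = 2*I*(9 - 3*I + 2*I²) (U(I) = (I + (9 - 4*I + 2*I²))*(I + I) = (9 - 3*I + 2*I²)*(2*I) = 2*I*(9 - 3*I + 2*I²))
1/U(D(M(V(-2), -1), 3)) = 1/(2*(3 + 2*(-4))*(9 - 3*(3 + 2*(-4)) + 2*(3 + 2*(-4))²)) = 1/(2*(3 - 8)*(9 - 3*(3 - 8) + 2*(3 - 8)²)) = 1/(2*(-5)*(9 - 3*(-5) + 2*(-5)²)) = 1/(2*(-5)*(9 + 15 + 2*25)) = 1/(2*(-5)*(9 + 15 + 50)) = 1/(2*(-5)*74) = 1/(-740) = -1/740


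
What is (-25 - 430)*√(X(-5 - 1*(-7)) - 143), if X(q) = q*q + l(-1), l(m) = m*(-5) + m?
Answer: -1365*I*√15 ≈ -5286.6*I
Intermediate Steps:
l(m) = -4*m (l(m) = -5*m + m = -4*m)
X(q) = 4 + q² (X(q) = q*q - 4*(-1) = q² + 4 = 4 + q²)
(-25 - 430)*√(X(-5 - 1*(-7)) - 143) = (-25 - 430)*√((4 + (-5 - 1*(-7))²) - 143) = -455*√((4 + (-5 + 7)²) - 143) = -455*√((4 + 2²) - 143) = -455*√((4 + 4) - 143) = -455*√(8 - 143) = -1365*I*√15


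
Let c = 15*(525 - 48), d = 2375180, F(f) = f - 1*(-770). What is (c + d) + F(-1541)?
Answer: 2381564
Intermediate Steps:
F(f) = 770 + f (F(f) = f + 770 = 770 + f)
c = 7155 (c = 15*477 = 7155)
(c + d) + F(-1541) = (7155 + 2375180) + (770 - 1541) = 2382335 - 771 = 2381564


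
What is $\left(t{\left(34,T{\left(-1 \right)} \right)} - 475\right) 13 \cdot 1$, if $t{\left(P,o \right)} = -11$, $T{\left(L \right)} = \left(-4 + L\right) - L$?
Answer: $-6318$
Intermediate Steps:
$T{\left(L \right)} = -4$
$\left(t{\left(34,T{\left(-1 \right)} \right)} - 475\right) 13 \cdot 1 = \left(-11 - 475\right) 13 \cdot 1 = \left(-486\right) 13 = -6318$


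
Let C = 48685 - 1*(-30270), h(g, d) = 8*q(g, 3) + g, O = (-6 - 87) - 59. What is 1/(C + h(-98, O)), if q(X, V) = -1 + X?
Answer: 1/78065 ≈ 1.2810e-5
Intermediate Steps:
O = -152 (O = -93 - 59 = -152)
h(g, d) = -8 + 9*g (h(g, d) = 8*(-1 + g) + g = (-8 + 8*g) + g = -8 + 9*g)
C = 78955 (C = 48685 + 30270 = 78955)
1/(C + h(-98, O)) = 1/(78955 + (-8 + 9*(-98))) = 1/(78955 + (-8 - 882)) = 1/(78955 - 890) = 1/78065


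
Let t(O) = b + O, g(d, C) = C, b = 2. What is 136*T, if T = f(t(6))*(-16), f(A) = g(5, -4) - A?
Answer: 26112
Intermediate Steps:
t(O) = 2 + O
f(A) = -4 - A
T = 192 (T = (-4 - (2 + 6))*(-16) = (-4 - 1*8)*(-16) = (-4 - 8)*(-16) = -12*(-16) = 192)
136*T = 136*192 = 26112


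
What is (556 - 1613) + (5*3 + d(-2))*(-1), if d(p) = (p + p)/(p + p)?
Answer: -1073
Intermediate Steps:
d(p) = 1 (d(p) = (2*p)/((2*p)) = (2*p)*(1/(2*p)) = 1)
(556 - 1613) + (5*3 + d(-2))*(-1) = (556 - 1613) + (5*3 + 1)*(-1) = -1057 + (15 + 1)*(-1) = -1057 + 16*(-1) = -1057 - 16 = -1073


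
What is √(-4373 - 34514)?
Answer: I*√38887 ≈ 197.2*I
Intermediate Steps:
√(-4373 - 34514) = √(-38887) = I*√38887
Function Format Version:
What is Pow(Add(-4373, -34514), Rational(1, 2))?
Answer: Mul(I, Pow(38887, Rational(1, 2))) ≈ Mul(197.20, I)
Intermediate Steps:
Pow(Add(-4373, -34514), Rational(1, 2)) = Pow(-38887, Rational(1, 2)) = Mul(I, Pow(38887, Rational(1, 2)))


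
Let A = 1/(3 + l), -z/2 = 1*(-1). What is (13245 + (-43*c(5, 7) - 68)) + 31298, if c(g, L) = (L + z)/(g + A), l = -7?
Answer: 843477/19 ≈ 44394.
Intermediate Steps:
z = 2 (z = -2*(-1) = 2)
A = -¼ (A = 1/(3 - 7) = 1/(-4) = -¼ ≈ -0.25000)
c(g, L) = (2 + L)/(-¼ + g) (c(g, L) = (L + 2)/(g - ¼) = (2 + L)/(-¼ + g))
(13245 + (-43*c(5, 7) - 68)) + 31298 = (13245 + (-172*(2 + 7)/(-1 + 4*5) - 68)) + 31298 = (13245 + (-172*9/(-1 + 20) - 68)) + 31298 = (13245 + (-172*9/19 - 68)) + 31298 = (13245 + (-43*36/19 - 68)) + 31298 = (13245 + (-1548/19 - 68)) + 31298 = (13245 - 2840/19) + 31298 = 248815/19 + 31298 = 843477/19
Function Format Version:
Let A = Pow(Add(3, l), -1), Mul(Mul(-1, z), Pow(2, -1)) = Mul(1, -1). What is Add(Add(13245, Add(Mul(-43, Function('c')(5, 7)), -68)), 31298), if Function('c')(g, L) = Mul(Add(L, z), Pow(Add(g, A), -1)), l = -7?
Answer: Rational(843477, 19) ≈ 44394.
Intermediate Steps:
z = 2 (z = Mul(-2, Mul(1, -1)) = Mul(-2, -1) = 2)
A = Rational(-1, 4) (A = Pow(Add(3, -7), -1) = Pow(-4, -1) = Rational(-1, 4) ≈ -0.25000)
Function('c')(g, L) = Mul(Pow(Add(Rational(-1, 4), g), -1), Add(2, L)) (Function('c')(g, L) = Mul(Add(L, 2), Pow(Add(g, Rational(-1, 4)), -1)) = Mul(Add(2, L), Pow(Add(Rational(-1, 4), g), -1)) = Mul(Pow(Add(Rational(-1, 4), g), -1), Add(2, L)))
Add(Add(13245, Add(Mul(-43, Function('c')(5, 7)), -68)), 31298) = Add(Add(13245, Add(Mul(-43, Mul(4, Pow(Add(-1, Mul(4, 5)), -1), Add(2, 7))), -68)), 31298) = Add(Add(13245, Add(Mul(-43, Mul(4, Pow(Add(-1, 20), -1), 9)), -68)), 31298) = Add(Add(13245, Add(Mul(-43, Mul(4, Pow(19, -1), 9)), -68)), 31298) = Add(Add(13245, Add(Mul(-43, Mul(4, Rational(1, 19), 9)), -68)), 31298) = Add(Add(13245, Add(Mul(-43, Rational(36, 19)), -68)), 31298) = Add(Add(13245, Add(Rational(-1548, 19), -68)), 31298) = Add(Add(13245, Rational(-2840, 19)), 31298) = Add(Rational(248815, 19), 31298) = Rational(843477, 19)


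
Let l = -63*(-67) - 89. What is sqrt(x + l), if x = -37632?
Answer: 10*I*sqrt(335) ≈ 183.03*I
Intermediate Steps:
l = 4132 (l = 4221 - 89 = 4132)
sqrt(x + l) = sqrt(-37632 + 4132) = sqrt(-33500) = 10*I*sqrt(335)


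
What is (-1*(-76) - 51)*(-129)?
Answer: -3225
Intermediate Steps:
(-1*(-76) - 51)*(-129) = (76 - 51)*(-129) = 25*(-129) = -3225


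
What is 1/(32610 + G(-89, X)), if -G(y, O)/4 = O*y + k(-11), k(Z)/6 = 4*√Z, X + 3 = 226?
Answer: 55999/6271826690 + 24*I*√11/3135913345 ≈ 8.9287e-6 + 2.5383e-8*I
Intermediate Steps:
X = 223 (X = -3 + 226 = 223)
k(Z) = 24*√Z (k(Z) = 6*(4*√Z) = 24*√Z)
G(y, O) = -96*I*√11 - 4*O*y (G(y, O) = -4*(O*y + 24*√(-11)) = -4*(O*y + 24*(I*√11)) = -4*(O*y + 24*I*√11) = -96*I*√11 - 4*O*y)
1/(32610 + G(-89, X)) = 1/(32610 + (-96*I*√11 - 4*223*(-89))) = 1/(32610 + (-96*I*√11 + 79388)) = 1/(32610 + (79388 - 96*I*√11)) = 1/(111998 - 96*I*√11)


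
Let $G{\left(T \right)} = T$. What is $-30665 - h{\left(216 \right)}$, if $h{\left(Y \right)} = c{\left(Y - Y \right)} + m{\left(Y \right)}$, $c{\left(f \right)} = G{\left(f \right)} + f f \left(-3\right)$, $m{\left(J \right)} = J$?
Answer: $-30881$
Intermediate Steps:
$c{\left(f \right)} = f - 3 f^{2}$ ($c{\left(f \right)} = f + f f \left(-3\right) = f + f \left(- 3 f\right) = f - 3 f^{2}$)
$h{\left(Y \right)} = Y$ ($h{\left(Y \right)} = \left(Y - Y\right) \left(1 - 3 \left(Y - Y\right)\right) + Y = 0 \left(1 - 0\right) + Y = 0 \left(1 + 0\right) + Y = 0 \cdot 1 + Y = 0 + Y = Y$)
$-30665 - h{\left(216 \right)} = -30665 - 216 = -30881$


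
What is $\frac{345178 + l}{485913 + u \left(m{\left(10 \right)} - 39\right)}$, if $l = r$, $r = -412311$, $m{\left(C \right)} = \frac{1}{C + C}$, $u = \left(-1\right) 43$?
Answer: $- \frac{1342660}{9751757} \approx -0.13768$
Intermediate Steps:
$u = -43$
$m{\left(C \right)} = \frac{1}{2 C}$
$l = -412311$
$\frac{345178 + l}{485913 + u \left(m{\left(10 \right)} - 39\right)} = \frac{345178 - 412311}{485913 - 43 \left(\frac{1}{2 \cdot 10} - 39\right)} = - \frac{67133}{485913 - 43 \left(\frac{1}{2} \cdot \frac{1}{10} - 39\right)} = - \frac{67133}{485913 - 43 \left(\frac{1}{20} - 39\right)} = - \frac{67133}{485913 - - \frac{33497}{20}} = - \frac{67133}{485913 + \frac{33497}{20}} = - \frac{67133}{\frac{9751757}{20}} = \left(-67133\right) \frac{20}{9751757} = - \frac{1342660}{9751757}$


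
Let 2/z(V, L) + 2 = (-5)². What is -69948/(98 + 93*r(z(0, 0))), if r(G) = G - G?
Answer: -34974/49 ≈ -713.75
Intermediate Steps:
z(V, L) = 2/23 (z(V, L) = 2/(-2 + (-5)²) = 2/(-2 + 25) = 2/23)
r(G) = 0
-69948/(98 + 93*r(z(0, 0))) = -69948/(98 + 93*0) = -69948/(98 + 0) = -69948/98 = -69948*1/98 = -34974/49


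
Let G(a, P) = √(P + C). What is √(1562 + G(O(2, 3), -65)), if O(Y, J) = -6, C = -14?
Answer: √(1562 + I*√79) ≈ 39.522 + 0.1124*I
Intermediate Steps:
G(a, P) = √(-14 + P) (G(a, P) = √(P - 14) = √(-14 + P))
√(1562 + G(O(2, 3), -65)) = √(1562 + √(-14 - 65)) = √(1562 + √(-79)) = √(1562 + I*√79)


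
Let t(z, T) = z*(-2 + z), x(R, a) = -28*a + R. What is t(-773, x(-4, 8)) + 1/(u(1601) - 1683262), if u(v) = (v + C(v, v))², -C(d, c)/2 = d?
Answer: 527149456426/879939 ≈ 5.9908e+5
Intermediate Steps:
C(d, c) = -2*d
u(v) = v² (u(v) = (v - 2*v)² = (-v)² = v²)
x(R, a) = R - 28*a
t(-773, x(-4, 8)) + 1/(u(1601) - 1683262) = -773*(-2 - 773) + 1/(1601² - 1683262) = -773*(-775) + 1/(2563201 - 1683262) = 599075 + 1/879939 = 527149456426/879939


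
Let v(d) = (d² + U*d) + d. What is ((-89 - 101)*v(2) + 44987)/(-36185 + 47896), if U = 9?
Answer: 40427/11711 ≈ 3.4521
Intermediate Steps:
v(d) = d² + 10*d (v(d) = (d² + 9*d) + d = d² + 10*d)
((-89 - 101)*v(2) + 44987)/(-36185 + 47896) = ((-89 - 101)*(2*(10 + 2)) + 44987)/(-36185 + 47896) = (-380*12 + 44987)/11711 = (-190*24 + 44987)*(1/11711) = (-4560 + 44987)*(1/11711) = 40427*(1/11711) = 40427/11711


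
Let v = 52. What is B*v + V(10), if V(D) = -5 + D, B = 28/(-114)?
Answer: -443/57 ≈ -7.7719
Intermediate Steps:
B = -14/57 (B = 28*(-1/114) = -14/57 ≈ -0.24561)
B*v + V(10) = -14/57*52 + (-5 + 10) = -728/57 + 5 = -443/57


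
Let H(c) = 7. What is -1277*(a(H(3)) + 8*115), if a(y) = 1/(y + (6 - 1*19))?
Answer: -7047763/6 ≈ -1.1746e+6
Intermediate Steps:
a(y) = 1/(-13 + y) (a(y) = 1/(y + (6 - 19)) = 1/(y - 13) = 1/(-13 + y))
-1277*(a(H(3)) + 8*115) = -1277*(1/(-13 + 7) + 8*115) = -1277*(1/(-6) + 920) = -1277*(-1/6 + 920) = -1277*5519/6 = -7047763/6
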